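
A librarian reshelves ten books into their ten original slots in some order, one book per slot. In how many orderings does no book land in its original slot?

1334961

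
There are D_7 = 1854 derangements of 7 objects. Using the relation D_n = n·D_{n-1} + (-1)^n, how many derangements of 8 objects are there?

D_8 = 8·1854 + 1 = 14833.

14833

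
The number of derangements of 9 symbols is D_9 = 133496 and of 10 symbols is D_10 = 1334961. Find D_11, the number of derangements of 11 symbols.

14684570

D_11 = (11-1)·(D_10 + D_9) = 10·(1334961 + 133496) = 10·1468457 = 14684570.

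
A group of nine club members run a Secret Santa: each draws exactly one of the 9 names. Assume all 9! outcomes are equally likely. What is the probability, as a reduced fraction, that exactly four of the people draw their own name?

Favorable outcomes: C(9,4)·!5 = 126·44 = 5544.
Total outcomes: 9! = 362880.
Probability = 5544/362880 = 11/720.

11/720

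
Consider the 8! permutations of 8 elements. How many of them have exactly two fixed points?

Choose which 2 of the 8 are fixed: C(8,2) = 28.
The remaining 6 must be deranged: !6 = 265.
Total: 28 × 265 = 7420.

7420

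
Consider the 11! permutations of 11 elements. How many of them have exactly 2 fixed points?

Pick the 2 fixed positions: C(11,2) = 55 ways.
The other 9 form a derangement: !9 = 133496.
Total: 55 × 133496 = 7342280.

7342280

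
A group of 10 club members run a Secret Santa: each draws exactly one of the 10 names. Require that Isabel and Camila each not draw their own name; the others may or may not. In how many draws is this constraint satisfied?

Let A_j be the event that the j-th constrained one is fixed. By inclusion-exclusion over the 2 events:
Σ_{j=0}^{2} (-1)^j C(2,j)(10-j)!
= C(2,0)·10! - C(2,1)·9! + C(2,2)·8!
= 3628800 - 725760 + 40320
= 2943360

2943360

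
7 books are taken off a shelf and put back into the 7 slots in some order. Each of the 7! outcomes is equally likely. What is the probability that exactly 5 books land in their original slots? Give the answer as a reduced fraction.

Favorable outcomes: C(7,5)·!2 = 21·1 = 21.
Total outcomes: 7! = 5040.
Probability = 21/5040 = 1/240.

1/240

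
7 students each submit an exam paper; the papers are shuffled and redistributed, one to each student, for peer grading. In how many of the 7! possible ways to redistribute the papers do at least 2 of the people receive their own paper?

1331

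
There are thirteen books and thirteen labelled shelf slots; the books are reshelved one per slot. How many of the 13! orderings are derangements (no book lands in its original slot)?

Use !n = n·!(n-1) + (-1)^n.
!13 = 13·176214841 - 1 = 2290792932

2290792932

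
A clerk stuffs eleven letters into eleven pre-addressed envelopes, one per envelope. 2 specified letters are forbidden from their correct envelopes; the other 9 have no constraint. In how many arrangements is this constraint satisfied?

33022080

Let A_j be the event that the j-th constrained one is fixed. By inclusion-exclusion over the 2 events:
Σ_{j=0}^{2} (-1)^j C(2,j)(11-j)!
= C(2,0)·11! - C(2,1)·10! + C(2,2)·9!
= 39916800 - 7257600 + 362880
= 33022080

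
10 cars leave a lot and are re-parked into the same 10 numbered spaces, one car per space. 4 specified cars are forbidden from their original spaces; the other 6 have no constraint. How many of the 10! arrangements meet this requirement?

2399760

Let A_j be the event that the j-th constrained one is fixed. By inclusion-exclusion over the 4 events:
Σ_{j=0}^{4} (-1)^j C(4,j)(10-j)!
= C(4,0)·10! - C(4,1)·9! + C(4,2)·8! - C(4,3)·7! + C(4,4)·6!
= 3628800 - 1451520 + 241920 - 20160 + 720
= 2399760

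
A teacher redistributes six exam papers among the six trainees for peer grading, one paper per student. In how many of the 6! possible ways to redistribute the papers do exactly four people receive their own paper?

15

Pick the 4 fixed positions: C(6,4) = 15 ways.
The remaining 2 must be deranged: !2 = 1.
Total: 15 × 1 = 15.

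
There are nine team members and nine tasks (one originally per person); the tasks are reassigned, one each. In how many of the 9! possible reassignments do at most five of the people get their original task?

362675

# with exactly i fixed is C(9,i)·!(9-i); sum over i=0..5:
  i=0: C(9,0)·!9 = 1·133496 = 133496
  i=1: C(9,1)·!8 = 9·14833 = 133497
  i=2: C(9,2)·!7 = 36·1854 = 66744
  i=3: C(9,3)·!6 = 84·265 = 22260
  i=4: C(9,4)·!5 = 126·44 = 5544
  i=5: C(9,5)·!4 = 126·9 = 1134
Total = 362675.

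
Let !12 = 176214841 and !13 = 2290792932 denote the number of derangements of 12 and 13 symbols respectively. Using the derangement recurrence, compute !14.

32071101049

!14 = (14-1)·(!13 + !12) = 13·(2290792932 + 176214841) = 13·2467007773 = 32071101049.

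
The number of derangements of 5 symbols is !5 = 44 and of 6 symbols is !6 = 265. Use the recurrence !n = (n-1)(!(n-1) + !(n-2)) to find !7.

!7 = (7-1)·(!6 + !5) = 6·(265 + 44) = 6·309 = 1854.

1854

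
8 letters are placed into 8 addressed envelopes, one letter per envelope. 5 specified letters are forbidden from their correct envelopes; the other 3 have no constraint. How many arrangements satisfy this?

Inclusion-exclusion on the 5 forbidden self-matches:
Σ_{j=0}^{5} (-1)^j C(5,j)(8-j)!
= C(5,0)·8! - C(5,1)·7! + C(5,2)·6! - C(5,3)·5! + C(5,4)·4! - C(5,5)·3!
= 40320 - 25200 + 7200 - 1200 + 120 - 6
= 21234

21234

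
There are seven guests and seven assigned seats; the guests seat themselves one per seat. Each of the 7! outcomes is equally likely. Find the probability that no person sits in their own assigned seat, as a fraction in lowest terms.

103/280

Favorable outcomes: !7 = 1854.
Total outcomes: 7! = 5040.
Probability = 1854/5040 = 103/280.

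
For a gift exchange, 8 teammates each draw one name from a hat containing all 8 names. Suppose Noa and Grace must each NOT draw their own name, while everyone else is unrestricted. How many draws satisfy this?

Let A_j be the event that the j-th constrained one is fixed. By inclusion-exclusion over the 2 events:
Σ_{j=0}^{2} (-1)^j C(2,j)(8-j)!
= C(2,0)·8! - C(2,1)·7! + C(2,2)·6!
= 40320 - 10080 + 720
= 30960

30960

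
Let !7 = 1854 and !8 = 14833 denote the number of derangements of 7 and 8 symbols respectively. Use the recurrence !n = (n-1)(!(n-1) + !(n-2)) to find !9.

133496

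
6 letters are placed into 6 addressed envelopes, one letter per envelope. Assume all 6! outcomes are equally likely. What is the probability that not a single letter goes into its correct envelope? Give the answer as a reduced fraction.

Favorable outcomes: !6 = 265.
Total outcomes: 6! = 720.
Probability = 265/720 = 53/144.

53/144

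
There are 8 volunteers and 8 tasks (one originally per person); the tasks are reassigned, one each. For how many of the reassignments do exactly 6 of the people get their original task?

28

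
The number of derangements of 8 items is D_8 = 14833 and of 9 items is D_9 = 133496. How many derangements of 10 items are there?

1334961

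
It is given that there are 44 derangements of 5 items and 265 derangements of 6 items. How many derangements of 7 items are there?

1854

D_7 = (7-1)·(D_6 + D_5) = 6·(265 + 44) = 6·309 = 1854.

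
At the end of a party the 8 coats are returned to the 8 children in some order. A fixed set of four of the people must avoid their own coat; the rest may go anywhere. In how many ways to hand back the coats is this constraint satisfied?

Inclusion-exclusion on the 4 forbidden self-matches:
Σ_{j=0}^{4} (-1)^j C(4,j)(8-j)!
= C(4,0)·8! - C(4,1)·7! + C(4,2)·6! - C(4,3)·5! + C(4,4)·4!
= 40320 - 20160 + 4320 - 480 + 24
= 24024

24024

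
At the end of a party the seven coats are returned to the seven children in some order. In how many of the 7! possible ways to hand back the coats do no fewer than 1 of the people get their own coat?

3186

Sum C(7,i)·!(7-i) for i = 1..7:
  i=1: C(7,1)·!6 = 7·265 = 1855
  i=2: C(7,2)·!5 = 21·44 = 924
  i=3: C(7,3)·!4 = 35·9 = 315
  i=4: C(7,4)·!3 = 35·2 = 70
  i=5: C(7,5)·!2 = 21·1 = 21
  i=6: C(7,6)·!1 = 7·0 = 0
  i=7: C(7,7)·!0 = 1·1 = 1
Total = 3186.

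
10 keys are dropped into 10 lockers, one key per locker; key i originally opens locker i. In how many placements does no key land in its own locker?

1334961

!10 = 10! · Σ_{k=0}^{10} (-1)^k/k!
= 10! - 10!/1! + 10!/2! - 10!/3! + 10!/4! - 10!/5! + 10!/6! - 10!/7! + 10!/8! - 10!/9! + 10!/10!
= 3628800 - 3628800 + 1814400 - 604800 + 151200 - 30240 + 5040 - 720 + 90 - 10 + 1
= 1334961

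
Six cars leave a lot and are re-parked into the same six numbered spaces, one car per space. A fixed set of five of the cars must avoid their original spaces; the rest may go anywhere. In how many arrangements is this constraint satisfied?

Let A_j be the event that the j-th constrained one is fixed. By inclusion-exclusion over the 5 events:
Σ_{j=0}^{5} (-1)^j C(5,j)(6-j)!
= C(5,0)·6! - C(5,1)·5! + C(5,2)·4! - C(5,3)·3! + C(5,4)·2! - C(5,5)·1!
= 720 - 600 + 240 - 60 + 10 - 1
= 309

309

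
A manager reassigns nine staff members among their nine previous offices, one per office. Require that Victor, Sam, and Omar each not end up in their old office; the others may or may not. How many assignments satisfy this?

Let A_j be the event that the j-th constrained one is fixed. By inclusion-exclusion over the 3 events:
Σ_{j=0}^{3} (-1)^j C(3,j)(9-j)!
= C(3,0)·9! - C(3,1)·8! + C(3,2)·7! - C(3,3)·6!
= 362880 - 120960 + 15120 - 720
= 256320

256320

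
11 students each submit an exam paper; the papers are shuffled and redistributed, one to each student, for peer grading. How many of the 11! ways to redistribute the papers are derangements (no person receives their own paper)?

The number of derangements of 11 is !11 = Σ_{k=0}^{11} (-1)^k·11!/k!
= 11! - 11!/1! + 11!/2! - 11!/3! + 11!/4! - 11!/5! + 11!/6! - 11!/7! + 11!/8! - 11!/9! + 11!/10! - 11!/11!
= 39916800 - 39916800 + 19958400 - 6652800 + 1663200 - 332640 + 55440 - 7920 + 990 - 110 + 11 - 1
= 14684570

14684570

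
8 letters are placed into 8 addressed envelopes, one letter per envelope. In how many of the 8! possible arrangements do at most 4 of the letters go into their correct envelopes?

40179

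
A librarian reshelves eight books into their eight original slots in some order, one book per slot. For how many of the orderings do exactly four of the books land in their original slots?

630

Pick the 4 fixed positions: C(8,4) = 70 ways.
The other 4 form a derangement: !4 = 9.
Total: 70 × 9 = 630.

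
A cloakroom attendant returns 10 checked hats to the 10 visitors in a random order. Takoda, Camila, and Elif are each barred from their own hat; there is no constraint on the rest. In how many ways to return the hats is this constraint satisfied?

2656080

Inclusion-exclusion on the 3 forbidden self-matches:
Σ_{j=0}^{3} (-1)^j C(3,j)(10-j)!
= C(3,0)·10! - C(3,1)·9! + C(3,2)·8! - C(3,3)·7!
= 3628800 - 1088640 + 120960 - 5040
= 2656080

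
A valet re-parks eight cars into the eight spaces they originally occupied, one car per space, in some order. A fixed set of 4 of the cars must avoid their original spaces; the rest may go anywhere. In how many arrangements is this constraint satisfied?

24024

Inclusion-exclusion on the 4 forbidden self-matches:
Σ_{j=0}^{4} (-1)^j C(4,j)(8-j)!
= C(4,0)·8! - C(4,1)·7! + C(4,2)·6! - C(4,3)·5! + C(4,4)·4!
= 40320 - 20160 + 4320 - 480 + 24
= 24024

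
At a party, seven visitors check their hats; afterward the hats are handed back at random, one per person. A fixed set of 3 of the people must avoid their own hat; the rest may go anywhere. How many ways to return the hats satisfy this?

Inclusion-exclusion on the 3 forbidden self-matches:
Σ_{j=0}^{3} (-1)^j C(3,j)(7-j)!
= C(3,0)·7! - C(3,1)·6! + C(3,2)·5! - C(3,3)·4!
= 5040 - 2160 + 360 - 24
= 3216

3216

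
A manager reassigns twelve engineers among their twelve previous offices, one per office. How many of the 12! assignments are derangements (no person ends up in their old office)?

The subfactorial !12 = [12!/e] (nearest integer).
12! = 479001600, and 479001600/e ≈ 176214840.93, so !12 = 176214841.

176214841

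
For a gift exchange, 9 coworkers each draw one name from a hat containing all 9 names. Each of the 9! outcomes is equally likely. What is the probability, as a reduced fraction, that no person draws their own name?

16687/45360

Favorable outcomes: !9 = 133496.
Total outcomes: 9! = 362880.
Probability = 133496/362880 = 16687/45360.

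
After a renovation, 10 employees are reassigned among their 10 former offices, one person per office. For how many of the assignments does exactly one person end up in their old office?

Pick the single fixed position: C(10,1) = 10 ways.
The other 9 form a derangement: !9 = 133496.
Total: 10 × 133496 = 1334960.

1334960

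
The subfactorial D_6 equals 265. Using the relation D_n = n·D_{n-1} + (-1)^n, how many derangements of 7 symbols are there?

1854

D_7 = 7·265 - 1 = 1854.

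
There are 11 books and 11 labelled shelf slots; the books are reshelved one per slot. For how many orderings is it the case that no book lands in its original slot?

!11 is the nearest integer to 11!/e.
11! = 39916800, and 39916800/e ≈ 14684570.08, so !11 = 14684570.

14684570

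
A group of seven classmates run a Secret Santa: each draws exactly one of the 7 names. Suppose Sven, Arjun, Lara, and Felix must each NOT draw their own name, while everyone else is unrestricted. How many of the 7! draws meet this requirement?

2790

Inclusion-exclusion on the 4 forbidden self-matches:
Σ_{j=0}^{4} (-1)^j C(4,j)(7-j)!
= C(4,0)·7! - C(4,1)·6! + C(4,2)·5! - C(4,3)·4! + C(4,4)·3!
= 5040 - 2880 + 720 - 96 + 6
= 2790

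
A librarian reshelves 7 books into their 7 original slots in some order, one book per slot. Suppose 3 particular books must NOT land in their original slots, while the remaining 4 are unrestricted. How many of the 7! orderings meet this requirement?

3216

Inclusion-exclusion on the 3 forbidden self-matches:
Σ_{j=0}^{3} (-1)^j C(3,j)(7-j)!
= C(3,0)·7! - C(3,1)·6! + C(3,2)·5! - C(3,3)·4!
= 5040 - 2160 + 360 - 24
= 3216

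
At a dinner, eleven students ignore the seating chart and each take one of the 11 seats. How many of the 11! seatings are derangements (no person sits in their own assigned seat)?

Use !n = (n-1)(!(n-1) + !(n-2)).
!11 = 10·(1334961 + 133496) = 10·1468457 = 14684570

14684570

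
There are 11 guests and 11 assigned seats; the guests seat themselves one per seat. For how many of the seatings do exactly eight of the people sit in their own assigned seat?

Pick the 8 fixed positions: C(11,8) = 165 ways.
The other 3 form a derangement: !3 = 2.
Total: 165 × 2 = 330.

330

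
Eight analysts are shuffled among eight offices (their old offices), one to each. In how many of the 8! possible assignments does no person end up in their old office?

The number of derangements of 8 is !8 = Σ_{k=0}^{8} (-1)^k·8!/k!
= 8! - 8!/1! + 8!/2! - 8!/3! + 8!/4! - 8!/5! + 8!/6! - 8!/7! + 8!/8!
= 40320 - 40320 + 20160 - 6720 + 1680 - 336 + 56 - 8 + 1
= 14833

14833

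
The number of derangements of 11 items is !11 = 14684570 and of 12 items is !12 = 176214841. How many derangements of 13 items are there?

2290792932

!13 = (13-1)·(!12 + !11) = 12·(176214841 + 14684570) = 12·190899411 = 2290792932.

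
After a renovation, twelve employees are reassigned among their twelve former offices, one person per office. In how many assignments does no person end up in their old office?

176214841

Use !n = (n-1)(!(n-1) + !(n-2)).
!12 = 11·(14684570 + 1334961) = 11·16019531 = 176214841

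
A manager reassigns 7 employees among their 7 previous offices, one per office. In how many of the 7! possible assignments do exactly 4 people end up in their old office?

70

Pick the 4 fixed positions: C(7,4) = 35 ways.
The other 3 form a derangement: !3 = 2.
Total: 35 × 2 = 70.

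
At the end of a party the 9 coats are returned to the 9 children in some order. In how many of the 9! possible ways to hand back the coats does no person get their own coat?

133496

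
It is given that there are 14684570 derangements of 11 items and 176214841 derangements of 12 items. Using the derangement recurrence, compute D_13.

2290792932

D_13 = (13-1)·(D_12 + D_11) = 12·(176214841 + 14684570) = 12·190899411 = 2290792932.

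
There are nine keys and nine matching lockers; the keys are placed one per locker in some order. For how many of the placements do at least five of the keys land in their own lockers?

# with exactly i fixed is C(9,i)·!(9-i); sum over i=5..9:
  i=5: C(9,5)·!4 = 126·9 = 1134
  i=6: C(9,6)·!3 = 84·2 = 168
  i=7: C(9,7)·!2 = 36·1 = 36
  i=8: C(9,8)·!1 = 9·0 = 0
  i=9: C(9,9)·!0 = 1·1 = 1
Total = 1339.

1339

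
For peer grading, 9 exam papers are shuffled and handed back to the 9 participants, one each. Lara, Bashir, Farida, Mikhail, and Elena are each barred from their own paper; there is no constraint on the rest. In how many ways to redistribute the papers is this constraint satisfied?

205056

Let A_j be the event that the j-th constrained one is fixed. By inclusion-exclusion over the 5 events:
Σ_{j=0}^{5} (-1)^j C(5,j)(9-j)!
= C(5,0)·9! - C(5,1)·8! + C(5,2)·7! - C(5,3)·6! + C(5,4)·5! - C(5,5)·4!
= 362880 - 201600 + 50400 - 7200 + 600 - 24
= 205056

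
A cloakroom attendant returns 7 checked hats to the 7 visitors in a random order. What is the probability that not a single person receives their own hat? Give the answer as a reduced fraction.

103/280

Favorable outcomes: !7 = 1854.
Total outcomes: 7! = 5040.
Probability = 1854/5040 = 103/280.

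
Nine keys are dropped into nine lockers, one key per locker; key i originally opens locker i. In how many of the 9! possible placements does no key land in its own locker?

Recurrence: !9 = 9·!8 + (-1)^9.
!9 = 9·14833 - 1 = 133496

133496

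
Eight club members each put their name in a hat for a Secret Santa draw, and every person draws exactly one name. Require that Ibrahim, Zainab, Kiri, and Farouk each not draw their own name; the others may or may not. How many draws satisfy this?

24024

Let A_j be the event that the j-th constrained one is fixed. By inclusion-exclusion over the 4 events:
Σ_{j=0}^{4} (-1)^j C(4,j)(8-j)!
= C(4,0)·8! - C(4,1)·7! + C(4,2)·6! - C(4,3)·5! + C(4,4)·4!
= 40320 - 20160 + 4320 - 480 + 24
= 24024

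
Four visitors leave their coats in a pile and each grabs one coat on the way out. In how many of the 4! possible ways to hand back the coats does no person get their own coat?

Use !n = n·!(n-1) + (-1)^n.
!4 = 4·2 + 1 = 9

9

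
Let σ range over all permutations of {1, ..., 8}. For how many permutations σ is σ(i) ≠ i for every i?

14833

!8 = 8! · Σ_{k=0}^{8} (-1)^k/k!
= 8! - 8!/1! + 8!/2! - 8!/3! + 8!/4! - 8!/5! + 8!/6! - 8!/7! + 8!/8!
= 40320 - 40320 + 20160 - 6720 + 1680 - 336 + 56 - 8 + 1
= 14833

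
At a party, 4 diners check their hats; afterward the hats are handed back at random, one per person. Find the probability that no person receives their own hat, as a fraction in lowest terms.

Favorable outcomes: !4 = 9.
Total outcomes: 4! = 24.
Probability = 9/24 = 3/8.

3/8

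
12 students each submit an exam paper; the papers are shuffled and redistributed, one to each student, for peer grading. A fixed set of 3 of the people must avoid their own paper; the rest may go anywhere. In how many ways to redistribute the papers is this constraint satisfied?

369774720

Let A_j be the event that the j-th constrained one is fixed. By inclusion-exclusion over the 3 events:
Σ_{j=0}^{3} (-1)^j C(3,j)(12-j)!
= C(3,0)·12! - C(3,1)·11! + C(3,2)·10! - C(3,3)·9!
= 479001600 - 119750400 + 10886400 - 362880
= 369774720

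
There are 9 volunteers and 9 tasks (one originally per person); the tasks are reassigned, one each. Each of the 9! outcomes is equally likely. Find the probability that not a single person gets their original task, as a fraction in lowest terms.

Favorable outcomes: !9 = 133496.
Total outcomes: 9! = 362880.
Probability = 133496/362880 = 16687/45360.

16687/45360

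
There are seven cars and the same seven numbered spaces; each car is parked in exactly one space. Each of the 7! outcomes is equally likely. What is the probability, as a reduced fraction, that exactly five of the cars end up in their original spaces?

Favorable outcomes: C(7,5)·!2 = 21·1 = 21.
Total outcomes: 7! = 5040.
Probability = 21/5040 = 1/240.

1/240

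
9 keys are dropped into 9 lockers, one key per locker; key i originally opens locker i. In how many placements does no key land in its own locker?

133496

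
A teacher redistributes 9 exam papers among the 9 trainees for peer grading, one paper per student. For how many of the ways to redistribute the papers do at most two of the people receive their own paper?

333737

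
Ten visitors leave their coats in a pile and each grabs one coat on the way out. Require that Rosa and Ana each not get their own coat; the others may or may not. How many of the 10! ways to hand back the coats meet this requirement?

2943360

Let A_j be the event that the j-th constrained one is fixed. By inclusion-exclusion over the 2 events:
Σ_{j=0}^{2} (-1)^j C(2,j)(10-j)!
= C(2,0)·10! - C(2,1)·9! + C(2,2)·8!
= 3628800 - 725760 + 40320
= 2943360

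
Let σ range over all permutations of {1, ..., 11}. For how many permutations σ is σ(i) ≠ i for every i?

!11 is the nearest integer to 11!/e.
11! = 39916800, and 39916800/e ≈ 14684570.08, so !11 = 14684570.

14684570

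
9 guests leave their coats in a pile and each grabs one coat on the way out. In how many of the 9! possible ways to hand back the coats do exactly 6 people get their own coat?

168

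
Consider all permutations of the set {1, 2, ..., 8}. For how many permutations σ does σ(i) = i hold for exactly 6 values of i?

28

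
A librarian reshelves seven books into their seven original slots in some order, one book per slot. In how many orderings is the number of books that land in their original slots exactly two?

Choose which 2 of the 7 are fixed: C(7,2) = 21.
The other 5 form a derangement: !5 = 44.
Total: 21 × 44 = 924.

924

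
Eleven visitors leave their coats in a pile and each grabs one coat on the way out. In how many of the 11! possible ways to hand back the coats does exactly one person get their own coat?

14684571

Choose which one of the 11 is fixed: C(11,1) = 11.
The remaining 10 must be deranged: !10 = 1334961.
Total: 11 × 1334961 = 14684571.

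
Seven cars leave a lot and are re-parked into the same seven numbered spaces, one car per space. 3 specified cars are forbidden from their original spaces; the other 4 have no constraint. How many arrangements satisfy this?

3216

Let A_j be the event that the j-th constrained one is fixed. By inclusion-exclusion over the 3 events:
Σ_{j=0}^{3} (-1)^j C(3,j)(7-j)!
= C(3,0)·7! - C(3,1)·6! + C(3,2)·5! - C(3,3)·4!
= 5040 - 2160 + 360 - 24
= 3216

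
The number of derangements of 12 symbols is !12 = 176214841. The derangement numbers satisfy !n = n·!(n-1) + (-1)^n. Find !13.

!13 = 13·176214841 - 1 = 2290792932.

2290792932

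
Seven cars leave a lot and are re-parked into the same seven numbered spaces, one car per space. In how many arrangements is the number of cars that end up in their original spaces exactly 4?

70

Choose which 4 of the 7 are fixed: C(7,4) = 35.
The remaining 3 must be deranged: !3 = 2.
Total: 35 × 2 = 70.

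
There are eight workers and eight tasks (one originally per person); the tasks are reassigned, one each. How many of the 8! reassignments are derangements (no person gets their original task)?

14833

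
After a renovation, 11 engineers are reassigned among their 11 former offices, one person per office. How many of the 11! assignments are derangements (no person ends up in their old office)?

14684570

The subfactorial !11 = [11!/e] (nearest integer).
11! = 39916800, and 39916800/e ≈ 14684570.08, so !11 = 14684570.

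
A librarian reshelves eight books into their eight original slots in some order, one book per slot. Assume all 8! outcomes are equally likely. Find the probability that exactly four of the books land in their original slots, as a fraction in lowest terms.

1/64

Favorable outcomes: C(8,4)·!4 = 70·9 = 630.
Total outcomes: 8! = 40320.
Probability = 630/40320 = 1/64.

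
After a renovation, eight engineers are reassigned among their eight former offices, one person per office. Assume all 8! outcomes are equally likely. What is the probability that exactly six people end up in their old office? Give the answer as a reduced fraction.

Favorable outcomes: C(8,6)·!2 = 28·1 = 28.
Total outcomes: 8! = 40320.
Probability = 28/40320 = 1/1440.

1/1440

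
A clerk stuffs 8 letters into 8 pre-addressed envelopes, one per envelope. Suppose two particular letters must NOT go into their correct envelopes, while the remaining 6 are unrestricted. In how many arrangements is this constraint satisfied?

Let A_j be the event that the j-th constrained one is fixed. By inclusion-exclusion over the 2 events:
Σ_{j=0}^{2} (-1)^j C(2,j)(8-j)!
= C(2,0)·8! - C(2,1)·7! + C(2,2)·6!
= 40320 - 10080 + 720
= 30960

30960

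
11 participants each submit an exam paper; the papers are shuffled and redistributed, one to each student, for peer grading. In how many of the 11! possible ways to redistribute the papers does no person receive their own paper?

14684570

!11 = 11! · Σ_{k=0}^{11} (-1)^k/k!
= 11! - 11!/1! + 11!/2! - 11!/3! + 11!/4! - 11!/5! + 11!/6! - 11!/7! + 11!/8! - 11!/9! + 11!/10! - 11!/11!
= 39916800 - 39916800 + 19958400 - 6652800 + 1663200 - 332640 + 55440 - 7920 + 990 - 110 + 11 - 1
= 14684570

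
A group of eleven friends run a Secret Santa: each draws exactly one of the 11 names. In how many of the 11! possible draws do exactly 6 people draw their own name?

20328

Pick the 6 fixed positions: C(11,6) = 462 ways.
The remaining 5 must be deranged: !5 = 44.
Total: 462 × 44 = 20328.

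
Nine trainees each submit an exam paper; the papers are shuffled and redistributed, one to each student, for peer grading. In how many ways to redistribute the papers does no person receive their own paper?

133496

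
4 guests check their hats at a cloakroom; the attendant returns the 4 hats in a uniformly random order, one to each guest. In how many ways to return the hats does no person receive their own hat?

9

Recurrence: !4 = 4·!3 + (-1)^4.
!4 = 4·2 + 1 = 9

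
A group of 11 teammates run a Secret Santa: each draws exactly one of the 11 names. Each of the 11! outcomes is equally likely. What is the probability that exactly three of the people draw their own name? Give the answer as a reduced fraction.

2119/34560

Favorable outcomes: C(11,3)·!8 = 165·14833 = 2447445.
Total outcomes: 11! = 39916800.
Probability = 2447445/39916800 = 2119/34560.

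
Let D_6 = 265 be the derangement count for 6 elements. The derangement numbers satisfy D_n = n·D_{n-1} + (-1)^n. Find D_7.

D_7 = 7·265 - 1 = 1854.

1854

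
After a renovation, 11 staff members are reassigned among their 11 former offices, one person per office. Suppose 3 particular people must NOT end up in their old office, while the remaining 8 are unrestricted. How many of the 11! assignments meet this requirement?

30078720

Let A_j be the event that the j-th constrained one is fixed. By inclusion-exclusion over the 3 events:
Σ_{j=0}^{3} (-1)^j C(3,j)(11-j)!
= C(3,0)·11! - C(3,1)·10! + C(3,2)·9! - C(3,3)·8!
= 39916800 - 10886400 + 1088640 - 40320
= 30078720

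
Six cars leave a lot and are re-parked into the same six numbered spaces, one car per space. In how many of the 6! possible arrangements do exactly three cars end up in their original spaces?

40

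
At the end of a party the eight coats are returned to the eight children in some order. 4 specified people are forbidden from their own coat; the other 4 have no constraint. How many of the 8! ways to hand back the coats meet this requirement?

24024

Inclusion-exclusion on the 4 forbidden self-matches:
Σ_{j=0}^{4} (-1)^j C(4,j)(8-j)!
= C(4,0)·8! - C(4,1)·7! + C(4,2)·6! - C(4,3)·5! + C(4,4)·4!
= 40320 - 20160 + 4320 - 480 + 24
= 24024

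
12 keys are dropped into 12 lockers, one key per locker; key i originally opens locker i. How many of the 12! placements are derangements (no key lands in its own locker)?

The number of derangements of 12 is !12 = Σ_{k=0}^{12} (-1)^k·12!/k!
= 12! - 12!/1! + 12!/2! - 12!/3! + 12!/4! - 12!/5! + 12!/6! - 12!/7! + 12!/8! - 12!/9! + 12!/10! - 12!/11! + 12!/12!
= 479001600 - 479001600 + 239500800 - 79833600 + 19958400 - 3991680 + 665280 - 95040 + 11880 - 1320 + 132 - 12 + 1
= 176214841

176214841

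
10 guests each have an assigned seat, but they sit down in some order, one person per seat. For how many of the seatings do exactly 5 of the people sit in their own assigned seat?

Choose which 5 of the 10 are fixed: C(10,5) = 252.
The remaining 5 must be deranged: !5 = 44.
Total: 252 × 44 = 11088.

11088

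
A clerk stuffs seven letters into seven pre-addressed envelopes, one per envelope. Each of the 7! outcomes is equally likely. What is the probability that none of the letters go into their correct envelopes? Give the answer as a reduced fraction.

103/280

Favorable outcomes: !7 = 1854.
Total outcomes: 7! = 5040.
Probability = 1854/5040 = 103/280.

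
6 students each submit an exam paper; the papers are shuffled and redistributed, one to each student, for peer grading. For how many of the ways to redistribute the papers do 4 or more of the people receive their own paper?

Sum C(6,i)·!(6-i) for i = 4..6:
  i=4: C(6,4)·!2 = 15·1 = 15
  i=5: C(6,5)·!1 = 6·0 = 0
  i=6: C(6,6)·!0 = 1·1 = 1
Total = 16.

16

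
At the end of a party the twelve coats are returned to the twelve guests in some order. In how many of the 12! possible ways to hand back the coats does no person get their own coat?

176214841

The subfactorial !12 = [12!/e] (nearest integer).
12! = 479001600, and 479001600/e ≈ 176214840.93, so !12 = 176214841.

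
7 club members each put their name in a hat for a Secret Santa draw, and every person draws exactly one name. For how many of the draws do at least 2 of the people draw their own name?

1331

# with exactly i fixed is C(7,i)·!(7-i); sum over i=2..7:
  i=2: C(7,2)·!5 = 21·44 = 924
  i=3: C(7,3)·!4 = 35·9 = 315
  i=4: C(7,4)·!3 = 35·2 = 70
  i=5: C(7,5)·!2 = 21·1 = 21
  i=6: C(7,6)·!1 = 7·0 = 0
  i=7: C(7,7)·!0 = 1·1 = 1
Total = 1331.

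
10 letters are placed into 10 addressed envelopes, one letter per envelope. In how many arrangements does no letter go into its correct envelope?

1334961

By inclusion-exclusion, !10 = Σ (-1)^k · 10!/k! for k=0..10
= 10! - 10!/1! + 10!/2! - 10!/3! + 10!/4! - 10!/5! + 10!/6! - 10!/7! + 10!/8! - 10!/9! + 10!/10!
= 3628800 - 3628800 + 1814400 - 604800 + 151200 - 30240 + 5040 - 720 + 90 - 10 + 1
= 1334961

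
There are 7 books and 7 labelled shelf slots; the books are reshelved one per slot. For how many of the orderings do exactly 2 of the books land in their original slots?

Pick the 2 fixed positions: C(7,2) = 21 ways.
The remaining 5 must be deranged: !5 = 44.
Total: 21 × 44 = 924.

924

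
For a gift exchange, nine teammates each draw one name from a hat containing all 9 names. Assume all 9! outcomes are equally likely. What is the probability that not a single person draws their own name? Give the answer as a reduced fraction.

Favorable outcomes: !9 = 133496.
Total outcomes: 9! = 362880.
Probability = 133496/362880 = 16687/45360.

16687/45360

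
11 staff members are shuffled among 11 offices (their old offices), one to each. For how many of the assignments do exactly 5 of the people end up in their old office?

122430

Pick the 5 fixed positions: C(11,5) = 462 ways.
The other 6 form a derangement: !6 = 265.
Total: 462 × 265 = 122430.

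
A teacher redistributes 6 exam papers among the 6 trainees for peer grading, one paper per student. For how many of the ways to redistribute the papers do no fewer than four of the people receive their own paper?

Sum C(6,i)·!(6-i) for i = 4..6:
  i=4: C(6,4)·!2 = 15·1 = 15
  i=5: C(6,5)·!1 = 6·0 = 0
  i=6: C(6,6)·!0 = 1·1 = 1
Total = 16.

16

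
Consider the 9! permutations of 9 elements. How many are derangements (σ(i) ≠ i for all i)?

133496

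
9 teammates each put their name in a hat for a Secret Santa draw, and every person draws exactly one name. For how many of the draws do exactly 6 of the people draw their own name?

168

Choose which 6 of the 9 are fixed: C(9,6) = 84.
The remaining 3 must be deranged: !3 = 2.
Total: 84 × 2 = 168.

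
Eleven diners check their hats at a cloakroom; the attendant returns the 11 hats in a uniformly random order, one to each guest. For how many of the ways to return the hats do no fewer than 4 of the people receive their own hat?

# with exactly i fixed is C(11,i)·!(11-i); sum over i=4..11:
  i=4: C(11,4)·!7 = 330·1854 = 611820
  i=5: C(11,5)·!6 = 462·265 = 122430
  i=6: C(11,6)·!5 = 462·44 = 20328
  i=7: C(11,7)·!4 = 330·9 = 2970
  i=8: C(11,8)·!3 = 165·2 = 330
  i=9: C(11,9)·!2 = 55·1 = 55
  i=10: C(11,10)·!1 = 11·0 = 0
  i=11: C(11,11)·!0 = 1·1 = 1
Total = 757934.

757934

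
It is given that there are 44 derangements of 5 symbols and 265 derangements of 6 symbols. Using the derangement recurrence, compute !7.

1854

!7 = (7-1)·(!6 + !5) = 6·(265 + 44) = 6·309 = 1854.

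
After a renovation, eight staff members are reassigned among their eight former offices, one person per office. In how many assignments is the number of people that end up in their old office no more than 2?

37085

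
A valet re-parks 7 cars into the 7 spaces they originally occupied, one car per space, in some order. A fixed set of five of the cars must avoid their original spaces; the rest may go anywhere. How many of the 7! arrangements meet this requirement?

Inclusion-exclusion on the 5 forbidden self-matches:
Σ_{j=0}^{5} (-1)^j C(5,j)(7-j)!
= C(5,0)·7! - C(5,1)·6! + C(5,2)·5! - C(5,3)·4! + C(5,4)·3! - C(5,5)·2!
= 5040 - 3600 + 1200 - 240 + 30 - 2
= 2428

2428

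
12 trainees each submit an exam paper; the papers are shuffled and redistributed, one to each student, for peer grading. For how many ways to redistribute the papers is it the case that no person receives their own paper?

176214841

Use !n = (n-1)(!(n-1) + !(n-2)).
!12 = 11·(14684570 + 1334961) = 11·16019531 = 176214841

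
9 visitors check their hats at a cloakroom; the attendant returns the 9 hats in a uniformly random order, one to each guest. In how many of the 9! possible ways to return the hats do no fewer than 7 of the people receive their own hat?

37

# with exactly i fixed is C(9,i)·!(9-i); sum over i=7..9:
  i=7: C(9,7)·!2 = 36·1 = 36
  i=8: C(9,8)·!1 = 9·0 = 0
  i=9: C(9,9)·!0 = 1·1 = 1
Total = 37.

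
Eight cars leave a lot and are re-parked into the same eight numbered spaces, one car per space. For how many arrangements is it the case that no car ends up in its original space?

14833

The subfactorial !8 = [8!/e] (nearest integer).
8! = 40320, and 40320/e ≈ 14832.90, so !8 = 14833.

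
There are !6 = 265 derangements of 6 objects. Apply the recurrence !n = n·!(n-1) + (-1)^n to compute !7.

1854

!7 = 7·265 - 1 = 1854.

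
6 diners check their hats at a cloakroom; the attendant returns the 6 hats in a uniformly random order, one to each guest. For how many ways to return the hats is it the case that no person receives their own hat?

265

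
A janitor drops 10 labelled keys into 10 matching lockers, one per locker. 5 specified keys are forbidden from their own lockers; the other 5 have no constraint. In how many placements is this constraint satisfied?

Let A_j be the event that the j-th constrained one is fixed. By inclusion-exclusion over the 5 events:
Σ_{j=0}^{5} (-1)^j C(5,j)(10-j)!
= C(5,0)·10! - C(5,1)·9! + C(5,2)·8! - C(5,3)·7! + C(5,4)·6! - C(5,5)·5!
= 3628800 - 1814400 + 403200 - 50400 + 3600 - 120
= 2170680

2170680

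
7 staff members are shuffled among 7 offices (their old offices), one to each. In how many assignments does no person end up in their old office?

1854

The subfactorial !7 = [7!/e] (nearest integer).
7! = 5040, and 5040/e ≈ 1854.11, so !7 = 1854.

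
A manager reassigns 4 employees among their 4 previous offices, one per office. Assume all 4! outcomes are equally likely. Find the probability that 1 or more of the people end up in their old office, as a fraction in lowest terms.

5/8

Favorable outcomes: Σ_{i≥1} C(4,i)·!(4-i) = 4·2 + 6·1 + 4·0 + 1·1 = 15.
Total outcomes: 4! = 24.
Probability = 15/24 = 5/8.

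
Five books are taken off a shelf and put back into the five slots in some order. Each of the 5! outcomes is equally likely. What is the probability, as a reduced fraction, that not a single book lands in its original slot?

11/30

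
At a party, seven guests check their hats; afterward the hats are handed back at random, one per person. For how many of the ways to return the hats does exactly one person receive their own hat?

1855

Pick the single fixed position: C(7,1) = 7 ways.
The other 6 form a derangement: !6 = 265.
Total: 7 × 265 = 1855.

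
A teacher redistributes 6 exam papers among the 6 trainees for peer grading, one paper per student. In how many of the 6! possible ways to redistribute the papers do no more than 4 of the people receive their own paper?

Sum C(6,i)·!(6-i) for i = 0..4:
  i=0: C(6,0)·!6 = 1·265 = 265
  i=1: C(6,1)·!5 = 6·44 = 264
  i=2: C(6,2)·!4 = 15·9 = 135
  i=3: C(6,3)·!3 = 20·2 = 40
  i=4: C(6,4)·!2 = 15·1 = 15
Total = 719.

719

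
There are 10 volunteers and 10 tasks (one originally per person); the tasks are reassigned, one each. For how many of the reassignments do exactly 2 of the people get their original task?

Pick the 2 fixed positions: C(10,2) = 45 ways.
The other 8 form a derangement: !8 = 14833.
Total: 45 × 14833 = 667485.

667485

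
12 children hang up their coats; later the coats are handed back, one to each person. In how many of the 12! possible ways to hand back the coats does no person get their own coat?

176214841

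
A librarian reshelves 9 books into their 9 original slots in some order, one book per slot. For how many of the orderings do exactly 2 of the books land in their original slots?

Pick the 2 fixed positions: C(9,2) = 36 ways.
The other 7 form a derangement: !7 = 1854.
Total: 36 × 1854 = 66744.

66744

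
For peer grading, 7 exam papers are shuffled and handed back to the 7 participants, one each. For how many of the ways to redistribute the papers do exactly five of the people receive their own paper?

Pick the 5 fixed positions: C(7,5) = 21 ways.
The other 2 form a derangement: !2 = 1.
Total: 21 × 1 = 21.

21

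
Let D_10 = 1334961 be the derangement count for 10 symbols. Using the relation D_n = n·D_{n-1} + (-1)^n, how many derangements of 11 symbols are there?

14684570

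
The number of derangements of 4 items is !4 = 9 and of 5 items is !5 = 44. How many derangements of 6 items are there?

265

!6 = (6-1)·(!5 + !4) = 5·(44 + 9) = 5·53 = 265.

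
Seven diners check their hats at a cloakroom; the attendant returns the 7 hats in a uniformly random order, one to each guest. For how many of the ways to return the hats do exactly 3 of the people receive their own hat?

315

Pick the 3 fixed positions: C(7,3) = 35 ways.
The remaining 4 must be deranged: !4 = 9.
Total: 35 × 9 = 315.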